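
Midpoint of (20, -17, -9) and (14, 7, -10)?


Midpoint = ((20+14)/2, (-17+7)/2, (-9+-10)/2) = (17, -5, -9.5)

(17, -5, -9.5)


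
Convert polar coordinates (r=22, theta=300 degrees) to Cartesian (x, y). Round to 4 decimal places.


x = 22 * cos(300) = 11
y = 22 * sin(300) = -19.0526

(11, -19.0526)


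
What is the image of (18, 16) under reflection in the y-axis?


Reflection across y-axis: (x, y) -> (-x, y)
(18, 16) -> (-18, 16)

(-18, 16)


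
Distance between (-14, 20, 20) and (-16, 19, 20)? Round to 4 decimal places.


d = sqrt((-16--14)^2 + (19-20)^2 + (20-20)^2) = 2.2361

2.2361


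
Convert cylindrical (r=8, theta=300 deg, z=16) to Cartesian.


x = 8 * cos(300) = 4
y = 8 * sin(300) = -6.9282
z = 16

(4, -6.9282, 16)


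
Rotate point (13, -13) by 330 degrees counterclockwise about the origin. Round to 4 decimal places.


x' = 13*cos(330) - -13*sin(330) = 4.7583
y' = 13*sin(330) + -13*cos(330) = -17.7583

(4.7583, -17.7583)


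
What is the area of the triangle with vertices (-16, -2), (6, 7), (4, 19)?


Area = |x1(y2-y3) + x2(y3-y1) + x3(y1-y2)| / 2
= |-16*(7-19) + 6*(19--2) + 4*(-2-7)| / 2
= 141

141


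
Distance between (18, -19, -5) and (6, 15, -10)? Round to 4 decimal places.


d = sqrt((6-18)^2 + (15--19)^2 + (-10--5)^2) = 36.4005

36.4005


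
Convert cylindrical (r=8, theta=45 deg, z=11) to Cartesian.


x = 8 * cos(45) = 5.6569
y = 8 * sin(45) = 5.6569
z = 11

(5.6569, 5.6569, 11)


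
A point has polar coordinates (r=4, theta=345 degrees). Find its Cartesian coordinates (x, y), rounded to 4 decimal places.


x = 4 * cos(345) = 3.8637
y = 4 * sin(345) = -1.0353

(3.8637, -1.0353)


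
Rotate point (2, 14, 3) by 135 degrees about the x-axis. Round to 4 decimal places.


x' = 2
y' = 14*cos(135) - 3*sin(135) = -12.0208
z' = 14*sin(135) + 3*cos(135) = 7.7782

(2, -12.0208, 7.7782)


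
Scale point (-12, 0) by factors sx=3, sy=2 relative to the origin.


Scaling: (x*sx, y*sy) = (-12*3, 0*2) = (-36, 0)

(-36, 0)


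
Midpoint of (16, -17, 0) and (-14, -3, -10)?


Midpoint = ((16+-14)/2, (-17+-3)/2, (0+-10)/2) = (1, -10, -5)

(1, -10, -5)


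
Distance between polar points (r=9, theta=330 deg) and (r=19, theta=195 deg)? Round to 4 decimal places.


d = sqrt(r1^2 + r2^2 - 2*r1*r2*cos(t2-t1))
d = sqrt(9^2 + 19^2 - 2*9*19*cos(195-330)) = 26.1502

26.1502


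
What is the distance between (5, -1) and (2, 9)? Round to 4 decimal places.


d = sqrt((2-5)^2 + (9--1)^2) = 10.4403

10.4403


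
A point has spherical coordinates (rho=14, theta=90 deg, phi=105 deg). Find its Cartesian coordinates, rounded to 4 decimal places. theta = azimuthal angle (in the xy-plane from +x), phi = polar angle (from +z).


x = 14 * sin(105) * cos(90) = 0
y = 14 * sin(105) * sin(90) = 13.523
z = 14 * cos(105) = -3.6235

(0, 13.523, -3.6235)


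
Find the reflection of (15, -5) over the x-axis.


Reflection across x-axis: (x, y) -> (x, -y)
(15, -5) -> (15, 5)

(15, 5)


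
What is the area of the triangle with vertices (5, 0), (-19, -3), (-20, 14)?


Area = |x1(y2-y3) + x2(y3-y1) + x3(y1-y2)| / 2
= |5*(-3-14) + -19*(14-0) + -20*(0--3)| / 2
= 205.5

205.5


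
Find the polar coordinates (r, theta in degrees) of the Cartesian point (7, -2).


r = sqrt(7^2 + (-2)^2) = 7.2801
theta = atan2(-2, 7) = 344.0546 degrees

r = 7.2801, theta = 344.0546 degrees


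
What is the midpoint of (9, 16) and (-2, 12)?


Midpoint = ((9+-2)/2, (16+12)/2) = (3.5, 14)

(3.5, 14)


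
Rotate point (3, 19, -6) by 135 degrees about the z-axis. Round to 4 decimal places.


x' = 3*cos(135) - 19*sin(135) = -15.5563
y' = 3*sin(135) + 19*cos(135) = -11.3137
z' = -6

(-15.5563, -11.3137, -6)


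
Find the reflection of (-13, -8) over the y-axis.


Reflection across y-axis: (x, y) -> (-x, y)
(-13, -8) -> (13, -8)

(13, -8)


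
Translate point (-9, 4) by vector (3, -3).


Translation: (x+dx, y+dy) = (-9+3, 4+-3) = (-6, 1)

(-6, 1)


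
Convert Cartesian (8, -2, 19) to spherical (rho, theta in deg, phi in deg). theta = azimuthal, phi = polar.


rho = sqrt(8^2 + (-2)^2 + 19^2) = 20.7123
theta = atan2(-2, 8) = 345.9638 deg
phi = acos(19/20.7123) = 23.4614 deg

rho = 20.7123, theta = 345.9638 deg, phi = 23.4614 deg


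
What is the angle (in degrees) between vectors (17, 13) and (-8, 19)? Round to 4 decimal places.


dot = 17*-8 + 13*19 = 111
|u| = 21.4009, |v| = 20.6155
cos(angle) = 0.2516
angle = 75.4283 degrees

75.4283 degrees


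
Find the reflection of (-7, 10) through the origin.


Reflection through origin: (x, y) -> (-x, -y)
(-7, 10) -> (7, -10)

(7, -10)


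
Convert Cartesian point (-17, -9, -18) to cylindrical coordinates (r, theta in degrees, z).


r = sqrt((-17)^2 + (-9)^2) = 19.2354
theta = atan2(-9, -17) = 207.8973 deg
z = -18

r = 19.2354, theta = 207.8973 deg, z = -18


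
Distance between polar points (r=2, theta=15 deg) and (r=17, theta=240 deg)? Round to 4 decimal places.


d = sqrt(r1^2 + r2^2 - 2*r1*r2*cos(t2-t1))
d = sqrt(2^2 + 17^2 - 2*2*17*cos(240-15)) = 18.4684

18.4684


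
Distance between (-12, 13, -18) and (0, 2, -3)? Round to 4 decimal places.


d = sqrt((0--12)^2 + (2-13)^2 + (-3--18)^2) = 22.1359

22.1359


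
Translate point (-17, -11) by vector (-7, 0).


Translation: (x+dx, y+dy) = (-17+-7, -11+0) = (-24, -11)

(-24, -11)


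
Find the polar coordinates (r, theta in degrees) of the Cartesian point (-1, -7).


r = sqrt((-1)^2 + (-7)^2) = 7.0711
theta = atan2(-7, -1) = 261.8699 degrees

r = 7.0711, theta = 261.8699 degrees


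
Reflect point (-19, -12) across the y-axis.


Reflection across y-axis: (x, y) -> (-x, y)
(-19, -12) -> (19, -12)

(19, -12)


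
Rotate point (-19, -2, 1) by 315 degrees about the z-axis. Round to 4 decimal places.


x' = -19*cos(315) - -2*sin(315) = -14.8492
y' = -19*sin(315) + -2*cos(315) = 12.0208
z' = 1

(-14.8492, 12.0208, 1)


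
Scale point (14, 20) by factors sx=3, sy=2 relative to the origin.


Scaling: (x*sx, y*sy) = (14*3, 20*2) = (42, 40)

(42, 40)


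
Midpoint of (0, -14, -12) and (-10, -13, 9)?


Midpoint = ((0+-10)/2, (-14+-13)/2, (-12+9)/2) = (-5, -13.5, -1.5)

(-5, -13.5, -1.5)


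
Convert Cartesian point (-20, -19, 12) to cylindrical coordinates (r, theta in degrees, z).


r = sqrt((-20)^2 + (-19)^2) = 27.5862
theta = atan2(-19, -20) = 223.5312 deg
z = 12

r = 27.5862, theta = 223.5312 deg, z = 12


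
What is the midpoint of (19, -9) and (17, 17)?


Midpoint = ((19+17)/2, (-9+17)/2) = (18, 4)

(18, 4)


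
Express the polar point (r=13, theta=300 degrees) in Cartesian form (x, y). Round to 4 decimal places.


x = 13 * cos(300) = 6.5
y = 13 * sin(300) = -11.2583

(6.5, -11.2583)


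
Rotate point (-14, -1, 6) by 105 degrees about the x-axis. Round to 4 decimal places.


x' = -14
y' = -1*cos(105) - 6*sin(105) = -5.5367
z' = -1*sin(105) + 6*cos(105) = -2.5188

(-14, -5.5367, -2.5188)


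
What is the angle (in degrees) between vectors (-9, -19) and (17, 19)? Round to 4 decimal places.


dot = -9*17 + -19*19 = -514
|u| = 21.0238, |v| = 25.4951
cos(angle) = -0.9589
angle = 163.526 degrees

163.526 degrees


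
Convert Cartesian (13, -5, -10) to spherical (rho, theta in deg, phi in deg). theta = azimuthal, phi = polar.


rho = sqrt(13^2 + (-5)^2 + (-10)^2) = 17.1464
theta = atan2(-5, 13) = 338.9625 deg
phi = acos(-10/17.1464) = 125.6768 deg

rho = 17.1464, theta = 338.9625 deg, phi = 125.6768 deg


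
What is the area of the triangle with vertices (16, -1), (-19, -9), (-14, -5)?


Area = |x1(y2-y3) + x2(y3-y1) + x3(y1-y2)| / 2
= |16*(-9--5) + -19*(-5--1) + -14*(-1--9)| / 2
= 50

50


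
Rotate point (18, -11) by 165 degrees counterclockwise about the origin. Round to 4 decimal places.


x' = 18*cos(165) - -11*sin(165) = -14.5397
y' = 18*sin(165) + -11*cos(165) = 15.2839

(-14.5397, 15.2839)


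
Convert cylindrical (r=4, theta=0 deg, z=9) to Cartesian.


x = 4 * cos(0) = 4
y = 4 * sin(0) = 0
z = 9

(4, 0, 9)


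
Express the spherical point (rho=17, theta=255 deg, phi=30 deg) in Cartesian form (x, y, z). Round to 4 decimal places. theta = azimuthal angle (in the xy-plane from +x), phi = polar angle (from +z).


x = 17 * sin(30) * cos(255) = -2.2
y = 17 * sin(30) * sin(255) = -8.2104
z = 17 * cos(30) = 14.7224

(-2.2, -8.2104, 14.7224)


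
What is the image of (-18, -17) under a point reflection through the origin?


Reflection through origin: (x, y) -> (-x, -y)
(-18, -17) -> (18, 17)

(18, 17)


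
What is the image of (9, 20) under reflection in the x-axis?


Reflection across x-axis: (x, y) -> (x, -y)
(9, 20) -> (9, -20)

(9, -20)


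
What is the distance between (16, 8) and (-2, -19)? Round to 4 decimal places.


d = sqrt((-2-16)^2 + (-19-8)^2) = 32.45

32.45


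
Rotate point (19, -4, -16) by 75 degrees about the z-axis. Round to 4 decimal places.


x' = 19*cos(75) - -4*sin(75) = 8.7813
y' = 19*sin(75) + -4*cos(75) = 17.3173
z' = -16

(8.7813, 17.3173, -16)


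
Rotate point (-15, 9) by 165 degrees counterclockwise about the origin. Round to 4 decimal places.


x' = -15*cos(165) - 9*sin(165) = 12.1595
y' = -15*sin(165) + 9*cos(165) = -12.5756

(12.1595, -12.5756)


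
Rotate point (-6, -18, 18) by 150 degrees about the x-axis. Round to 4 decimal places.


x' = -6
y' = -18*cos(150) - 18*sin(150) = 6.5885
z' = -18*sin(150) + 18*cos(150) = -24.5885

(-6, 6.5885, -24.5885)


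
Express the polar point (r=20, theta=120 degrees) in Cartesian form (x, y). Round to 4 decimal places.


x = 20 * cos(120) = -10
y = 20 * sin(120) = 17.3205

(-10, 17.3205)


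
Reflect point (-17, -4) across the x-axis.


Reflection across x-axis: (x, y) -> (x, -y)
(-17, -4) -> (-17, 4)

(-17, 4)


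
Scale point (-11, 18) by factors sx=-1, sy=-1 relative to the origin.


Scaling: (x*sx, y*sy) = (-11*-1, 18*-1) = (11, -18)

(11, -18)


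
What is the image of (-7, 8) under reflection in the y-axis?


Reflection across y-axis: (x, y) -> (-x, y)
(-7, 8) -> (7, 8)

(7, 8)


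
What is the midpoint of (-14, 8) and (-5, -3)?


Midpoint = ((-14+-5)/2, (8+-3)/2) = (-9.5, 2.5)

(-9.5, 2.5)


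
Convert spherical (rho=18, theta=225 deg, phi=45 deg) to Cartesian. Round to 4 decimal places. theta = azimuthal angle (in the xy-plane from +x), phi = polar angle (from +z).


x = 18 * sin(45) * cos(225) = -9
y = 18 * sin(45) * sin(225) = -9
z = 18 * cos(45) = 12.7279

(-9, -9, 12.7279)


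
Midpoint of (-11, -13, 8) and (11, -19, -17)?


Midpoint = ((-11+11)/2, (-13+-19)/2, (8+-17)/2) = (0, -16, -4.5)

(0, -16, -4.5)


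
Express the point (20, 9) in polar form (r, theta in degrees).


r = sqrt(20^2 + 9^2) = 21.9317
theta = atan2(9, 20) = 24.2277 degrees

r = 21.9317, theta = 24.2277 degrees


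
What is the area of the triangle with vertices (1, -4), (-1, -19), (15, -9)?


Area = |x1(y2-y3) + x2(y3-y1) + x3(y1-y2)| / 2
= |1*(-19--9) + -1*(-9--4) + 15*(-4--19)| / 2
= 110

110


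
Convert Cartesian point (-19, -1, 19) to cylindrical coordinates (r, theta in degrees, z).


r = sqrt((-19)^2 + (-1)^2) = 19.0263
theta = atan2(-1, -19) = 183.0128 deg
z = 19

r = 19.0263, theta = 183.0128 deg, z = 19


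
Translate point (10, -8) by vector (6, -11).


Translation: (x+dx, y+dy) = (10+6, -8+-11) = (16, -19)

(16, -19)


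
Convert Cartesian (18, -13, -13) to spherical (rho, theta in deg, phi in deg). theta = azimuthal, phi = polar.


rho = sqrt(18^2 + (-13)^2 + (-13)^2) = 25.7294
theta = atan2(-13, 18) = 324.1623 deg
phi = acos(-13/25.7294) = 120.3486 deg

rho = 25.7294, theta = 324.1623 deg, phi = 120.3486 deg


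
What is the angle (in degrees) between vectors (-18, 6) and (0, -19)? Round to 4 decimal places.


dot = -18*0 + 6*-19 = -114
|u| = 18.9737, |v| = 19
cos(angle) = -0.3162
angle = 108.4349 degrees

108.4349 degrees


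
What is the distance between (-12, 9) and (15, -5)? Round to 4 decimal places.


d = sqrt((15--12)^2 + (-5-9)^2) = 30.4138

30.4138


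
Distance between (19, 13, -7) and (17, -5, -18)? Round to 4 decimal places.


d = sqrt((17-19)^2 + (-5-13)^2 + (-18--7)^2) = 21.1896

21.1896


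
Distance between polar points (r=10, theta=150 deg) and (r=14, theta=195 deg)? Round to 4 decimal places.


d = sqrt(r1^2 + r2^2 - 2*r1*r2*cos(t2-t1))
d = sqrt(10^2 + 14^2 - 2*10*14*cos(195-150)) = 9.9

9.9


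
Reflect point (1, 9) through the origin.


Reflection through origin: (x, y) -> (-x, -y)
(1, 9) -> (-1, -9)

(-1, -9)


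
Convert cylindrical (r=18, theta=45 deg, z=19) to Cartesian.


x = 18 * cos(45) = 12.7279
y = 18 * sin(45) = 12.7279
z = 19

(12.7279, 12.7279, 19)


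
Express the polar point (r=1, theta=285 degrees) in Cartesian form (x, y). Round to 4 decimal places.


x = 1 * cos(285) = 0.2588
y = 1 * sin(285) = -0.9659

(0.2588, -0.9659)


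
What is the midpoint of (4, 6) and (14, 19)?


Midpoint = ((4+14)/2, (6+19)/2) = (9, 12.5)

(9, 12.5)


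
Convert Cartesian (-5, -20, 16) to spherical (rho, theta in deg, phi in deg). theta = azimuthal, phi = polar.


rho = sqrt((-5)^2 + (-20)^2 + 16^2) = 26.096
theta = atan2(-20, -5) = 255.9638 deg
phi = acos(16/26.096) = 52.1845 deg

rho = 26.096, theta = 255.9638 deg, phi = 52.1845 deg


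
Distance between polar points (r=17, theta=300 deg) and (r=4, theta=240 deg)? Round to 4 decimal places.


d = sqrt(r1^2 + r2^2 - 2*r1*r2*cos(t2-t1))
d = sqrt(17^2 + 4^2 - 2*17*4*cos(240-300)) = 15.3948

15.3948


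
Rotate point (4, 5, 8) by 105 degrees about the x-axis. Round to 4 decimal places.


x' = 4
y' = 5*cos(105) - 8*sin(105) = -9.0215
z' = 5*sin(105) + 8*cos(105) = 2.7591

(4, -9.0215, 2.7591)


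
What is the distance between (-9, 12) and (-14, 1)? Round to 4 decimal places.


d = sqrt((-14--9)^2 + (1-12)^2) = 12.083

12.083


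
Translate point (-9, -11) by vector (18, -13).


Translation: (x+dx, y+dy) = (-9+18, -11+-13) = (9, -24)

(9, -24)


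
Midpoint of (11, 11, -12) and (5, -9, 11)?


Midpoint = ((11+5)/2, (11+-9)/2, (-12+11)/2) = (8, 1, -0.5)

(8, 1, -0.5)


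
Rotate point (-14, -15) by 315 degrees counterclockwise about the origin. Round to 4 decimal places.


x' = -14*cos(315) - -15*sin(315) = -20.5061
y' = -14*sin(315) + -15*cos(315) = -0.7071

(-20.5061, -0.7071)


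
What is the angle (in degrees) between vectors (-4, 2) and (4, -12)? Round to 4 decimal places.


dot = -4*4 + 2*-12 = -40
|u| = 4.4721, |v| = 12.6491
cos(angle) = -0.7071
angle = 135 degrees

135 degrees


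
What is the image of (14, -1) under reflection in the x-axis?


Reflection across x-axis: (x, y) -> (x, -y)
(14, -1) -> (14, 1)

(14, 1)


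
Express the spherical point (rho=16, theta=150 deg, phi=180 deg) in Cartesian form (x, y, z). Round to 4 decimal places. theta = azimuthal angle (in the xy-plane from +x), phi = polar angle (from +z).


x = 16 * sin(180) * cos(150) = 0
y = 16 * sin(180) * sin(150) = 0
z = 16 * cos(180) = -16

(0, 0, -16)


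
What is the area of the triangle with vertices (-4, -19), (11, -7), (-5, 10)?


Area = |x1(y2-y3) + x2(y3-y1) + x3(y1-y2)| / 2
= |-4*(-7-10) + 11*(10--19) + -5*(-19--7)| / 2
= 223.5

223.5


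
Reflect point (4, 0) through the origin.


Reflection through origin: (x, y) -> (-x, -y)
(4, 0) -> (-4, 0)

(-4, 0)


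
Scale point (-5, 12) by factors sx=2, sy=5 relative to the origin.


Scaling: (x*sx, y*sy) = (-5*2, 12*5) = (-10, 60)

(-10, 60)


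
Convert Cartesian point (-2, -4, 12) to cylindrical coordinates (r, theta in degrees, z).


r = sqrt((-2)^2 + (-4)^2) = 4.4721
theta = atan2(-4, -2) = 243.4349 deg
z = 12

r = 4.4721, theta = 243.4349 deg, z = 12


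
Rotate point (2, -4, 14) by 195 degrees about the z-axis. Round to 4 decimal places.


x' = 2*cos(195) - -4*sin(195) = -2.9671
y' = 2*sin(195) + -4*cos(195) = 3.3461
z' = 14

(-2.9671, 3.3461, 14)


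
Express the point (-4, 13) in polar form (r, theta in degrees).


r = sqrt((-4)^2 + 13^2) = 13.6015
theta = atan2(13, -4) = 107.1027 degrees

r = 13.6015, theta = 107.1027 degrees


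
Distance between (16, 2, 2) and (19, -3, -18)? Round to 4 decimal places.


d = sqrt((19-16)^2 + (-3-2)^2 + (-18-2)^2) = 20.8327

20.8327


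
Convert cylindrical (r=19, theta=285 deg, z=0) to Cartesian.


x = 19 * cos(285) = 4.9176
y = 19 * sin(285) = -18.3526
z = 0

(4.9176, -18.3526, 0)


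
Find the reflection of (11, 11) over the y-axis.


Reflection across y-axis: (x, y) -> (-x, y)
(11, 11) -> (-11, 11)

(-11, 11)


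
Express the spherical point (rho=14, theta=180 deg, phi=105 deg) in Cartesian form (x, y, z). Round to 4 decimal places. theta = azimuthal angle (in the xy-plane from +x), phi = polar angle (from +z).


x = 14 * sin(105) * cos(180) = -13.523
y = 14 * sin(105) * sin(180) = 0
z = 14 * cos(105) = -3.6235

(-13.523, 0, -3.6235)


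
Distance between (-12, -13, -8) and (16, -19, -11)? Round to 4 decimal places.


d = sqrt((16--12)^2 + (-19--13)^2 + (-11--8)^2) = 28.7924

28.7924


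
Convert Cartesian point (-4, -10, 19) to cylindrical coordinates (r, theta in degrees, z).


r = sqrt((-4)^2 + (-10)^2) = 10.7703
theta = atan2(-10, -4) = 248.1986 deg
z = 19

r = 10.7703, theta = 248.1986 deg, z = 19


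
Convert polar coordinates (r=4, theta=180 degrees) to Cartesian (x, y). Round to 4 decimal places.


x = 4 * cos(180) = -4
y = 4 * sin(180) = 0

(-4, 0)


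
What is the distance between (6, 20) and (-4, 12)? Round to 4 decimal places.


d = sqrt((-4-6)^2 + (12-20)^2) = 12.8062

12.8062


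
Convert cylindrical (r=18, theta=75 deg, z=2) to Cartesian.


x = 18 * cos(75) = 4.6587
y = 18 * sin(75) = 17.3867
z = 2

(4.6587, 17.3867, 2)


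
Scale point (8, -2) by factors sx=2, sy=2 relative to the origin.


Scaling: (x*sx, y*sy) = (8*2, -2*2) = (16, -4)

(16, -4)


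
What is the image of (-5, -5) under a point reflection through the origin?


Reflection through origin: (x, y) -> (-x, -y)
(-5, -5) -> (5, 5)

(5, 5)


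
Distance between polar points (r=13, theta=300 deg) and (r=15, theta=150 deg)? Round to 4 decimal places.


d = sqrt(r1^2 + r2^2 - 2*r1*r2*cos(t2-t1))
d = sqrt(13^2 + 15^2 - 2*13*15*cos(150-300)) = 27.0509

27.0509


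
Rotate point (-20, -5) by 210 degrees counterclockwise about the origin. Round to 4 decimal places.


x' = -20*cos(210) - -5*sin(210) = 14.8205
y' = -20*sin(210) + -5*cos(210) = 14.3301

(14.8205, 14.3301)


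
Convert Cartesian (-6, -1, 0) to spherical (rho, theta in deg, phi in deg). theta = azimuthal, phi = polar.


rho = sqrt((-6)^2 + (-1)^2 + 0^2) = 6.0828
theta = atan2(-1, -6) = 189.4623 deg
phi = acos(0/6.0828) = 90 deg

rho = 6.0828, theta = 189.4623 deg, phi = 90 deg


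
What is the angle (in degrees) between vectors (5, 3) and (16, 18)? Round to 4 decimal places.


dot = 5*16 + 3*18 = 134
|u| = 5.831, |v| = 24.0832
cos(angle) = 0.9542
angle = 17.4027 degrees

17.4027 degrees


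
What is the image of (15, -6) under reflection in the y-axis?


Reflection across y-axis: (x, y) -> (-x, y)
(15, -6) -> (-15, -6)

(-15, -6)


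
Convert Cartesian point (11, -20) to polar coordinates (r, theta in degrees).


r = sqrt(11^2 + (-20)^2) = 22.8254
theta = atan2(-20, 11) = 298.8108 degrees

r = 22.8254, theta = 298.8108 degrees


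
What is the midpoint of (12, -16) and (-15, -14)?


Midpoint = ((12+-15)/2, (-16+-14)/2) = (-1.5, -15)

(-1.5, -15)


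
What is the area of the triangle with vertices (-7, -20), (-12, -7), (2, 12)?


Area = |x1(y2-y3) + x2(y3-y1) + x3(y1-y2)| / 2
= |-7*(-7-12) + -12*(12--20) + 2*(-20--7)| / 2
= 138.5

138.5


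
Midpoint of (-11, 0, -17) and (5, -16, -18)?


Midpoint = ((-11+5)/2, (0+-16)/2, (-17+-18)/2) = (-3, -8, -17.5)

(-3, -8, -17.5)


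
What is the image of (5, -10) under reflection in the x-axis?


Reflection across x-axis: (x, y) -> (x, -y)
(5, -10) -> (5, 10)

(5, 10)


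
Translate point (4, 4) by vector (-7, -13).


Translation: (x+dx, y+dy) = (4+-7, 4+-13) = (-3, -9)

(-3, -9)


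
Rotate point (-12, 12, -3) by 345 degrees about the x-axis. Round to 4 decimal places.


x' = -12
y' = 12*cos(345) - -3*sin(345) = 10.8147
z' = 12*sin(345) + -3*cos(345) = -6.0036

(-12, 10.8147, -6.0036)


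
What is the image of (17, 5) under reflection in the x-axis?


Reflection across x-axis: (x, y) -> (x, -y)
(17, 5) -> (17, -5)

(17, -5)


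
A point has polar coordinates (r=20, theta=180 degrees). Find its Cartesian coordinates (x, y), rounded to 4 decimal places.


x = 20 * cos(180) = -20
y = 20 * sin(180) = 0

(-20, 0)


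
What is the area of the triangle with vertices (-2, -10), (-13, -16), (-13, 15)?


Area = |x1(y2-y3) + x2(y3-y1) + x3(y1-y2)| / 2
= |-2*(-16-15) + -13*(15--10) + -13*(-10--16)| / 2
= 170.5

170.5


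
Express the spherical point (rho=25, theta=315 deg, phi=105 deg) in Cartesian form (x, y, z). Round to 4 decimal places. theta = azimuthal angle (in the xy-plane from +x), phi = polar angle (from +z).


x = 25 * sin(105) * cos(315) = 17.0753
y = 25 * sin(105) * sin(315) = -17.0753
z = 25 * cos(105) = -6.4705

(17.0753, -17.0753, -6.4705)


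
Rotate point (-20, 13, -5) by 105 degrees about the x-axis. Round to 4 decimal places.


x' = -20
y' = 13*cos(105) - -5*sin(105) = 1.465
z' = 13*sin(105) + -5*cos(105) = 13.8511

(-20, 1.465, 13.8511)


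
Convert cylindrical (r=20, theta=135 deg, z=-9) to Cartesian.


x = 20 * cos(135) = -14.1421
y = 20 * sin(135) = 14.1421
z = -9

(-14.1421, 14.1421, -9)


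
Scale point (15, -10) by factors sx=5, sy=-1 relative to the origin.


Scaling: (x*sx, y*sy) = (15*5, -10*-1) = (75, 10)

(75, 10)


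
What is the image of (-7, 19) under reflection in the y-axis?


Reflection across y-axis: (x, y) -> (-x, y)
(-7, 19) -> (7, 19)

(7, 19)


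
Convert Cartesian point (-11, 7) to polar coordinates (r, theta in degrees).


r = sqrt((-11)^2 + 7^2) = 13.0384
theta = atan2(7, -11) = 147.5288 degrees

r = 13.0384, theta = 147.5288 degrees


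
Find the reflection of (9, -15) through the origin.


Reflection through origin: (x, y) -> (-x, -y)
(9, -15) -> (-9, 15)

(-9, 15)


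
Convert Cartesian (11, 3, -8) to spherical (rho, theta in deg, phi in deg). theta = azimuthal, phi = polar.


rho = sqrt(11^2 + 3^2 + (-8)^2) = 13.9284
theta = atan2(3, 11) = 15.2551 deg
phi = acos(-8/13.9284) = 125.0553 deg

rho = 13.9284, theta = 15.2551 deg, phi = 125.0553 deg


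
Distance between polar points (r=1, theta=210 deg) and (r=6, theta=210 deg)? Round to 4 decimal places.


d = sqrt(r1^2 + r2^2 - 2*r1*r2*cos(t2-t1))
d = sqrt(1^2 + 6^2 - 2*1*6*cos(210-210)) = 5

5


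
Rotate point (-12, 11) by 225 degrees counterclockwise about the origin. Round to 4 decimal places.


x' = -12*cos(225) - 11*sin(225) = 16.2635
y' = -12*sin(225) + 11*cos(225) = 0.7071

(16.2635, 0.7071)


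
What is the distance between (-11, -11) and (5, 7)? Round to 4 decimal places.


d = sqrt((5--11)^2 + (7--11)^2) = 24.0832

24.0832


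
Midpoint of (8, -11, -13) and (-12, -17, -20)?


Midpoint = ((8+-12)/2, (-11+-17)/2, (-13+-20)/2) = (-2, -14, -16.5)

(-2, -14, -16.5)


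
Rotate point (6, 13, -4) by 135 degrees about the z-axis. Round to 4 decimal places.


x' = 6*cos(135) - 13*sin(135) = -13.435
y' = 6*sin(135) + 13*cos(135) = -4.9497
z' = -4

(-13.435, -4.9497, -4)


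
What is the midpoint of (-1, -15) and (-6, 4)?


Midpoint = ((-1+-6)/2, (-15+4)/2) = (-3.5, -5.5)

(-3.5, -5.5)


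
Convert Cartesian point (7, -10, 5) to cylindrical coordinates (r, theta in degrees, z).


r = sqrt(7^2 + (-10)^2) = 12.2066
theta = atan2(-10, 7) = 304.992 deg
z = 5

r = 12.2066, theta = 304.992 deg, z = 5


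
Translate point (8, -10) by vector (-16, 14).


Translation: (x+dx, y+dy) = (8+-16, -10+14) = (-8, 4)

(-8, 4)


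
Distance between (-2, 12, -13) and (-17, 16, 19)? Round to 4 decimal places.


d = sqrt((-17--2)^2 + (16-12)^2 + (19--13)^2) = 35.5668

35.5668


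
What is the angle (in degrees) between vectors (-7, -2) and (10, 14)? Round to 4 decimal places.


dot = -7*10 + -2*14 = -98
|u| = 7.2801, |v| = 17.2047
cos(angle) = -0.7824
angle = 141.4831 degrees

141.4831 degrees


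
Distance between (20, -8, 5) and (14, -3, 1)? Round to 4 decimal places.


d = sqrt((14-20)^2 + (-3--8)^2 + (1-5)^2) = 8.775

8.775


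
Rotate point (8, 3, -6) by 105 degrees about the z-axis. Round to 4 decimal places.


x' = 8*cos(105) - 3*sin(105) = -4.9683
y' = 8*sin(105) + 3*cos(105) = 6.9509
z' = -6

(-4.9683, 6.9509, -6)


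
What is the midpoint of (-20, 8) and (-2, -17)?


Midpoint = ((-20+-2)/2, (8+-17)/2) = (-11, -4.5)

(-11, -4.5)


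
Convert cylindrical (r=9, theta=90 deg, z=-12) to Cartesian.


x = 9 * cos(90) = 0
y = 9 * sin(90) = 9
z = -12

(0, 9, -12)


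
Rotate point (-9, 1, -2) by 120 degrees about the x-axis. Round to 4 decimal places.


x' = -9
y' = 1*cos(120) - -2*sin(120) = 1.2321
z' = 1*sin(120) + -2*cos(120) = 1.866

(-9, 1.2321, 1.866)


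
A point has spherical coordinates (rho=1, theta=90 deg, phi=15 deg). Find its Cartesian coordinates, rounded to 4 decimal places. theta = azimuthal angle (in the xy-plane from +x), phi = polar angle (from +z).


x = 1 * sin(15) * cos(90) = 0
y = 1 * sin(15) * sin(90) = 0.2588
z = 1 * cos(15) = 0.9659

(0, 0.2588, 0.9659)


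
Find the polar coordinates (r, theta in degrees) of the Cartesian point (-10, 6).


r = sqrt((-10)^2 + 6^2) = 11.6619
theta = atan2(6, -10) = 149.0362 degrees

r = 11.6619, theta = 149.0362 degrees


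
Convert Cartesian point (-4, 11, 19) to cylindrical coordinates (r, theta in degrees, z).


r = sqrt((-4)^2 + 11^2) = 11.7047
theta = atan2(11, -4) = 109.9831 deg
z = 19

r = 11.7047, theta = 109.9831 deg, z = 19


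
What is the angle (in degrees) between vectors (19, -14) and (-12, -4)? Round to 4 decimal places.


dot = 19*-12 + -14*-4 = -172
|u| = 23.6008, |v| = 12.6491
cos(angle) = -0.5762
angle = 125.1807 degrees

125.1807 degrees


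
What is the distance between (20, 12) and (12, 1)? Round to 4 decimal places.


d = sqrt((12-20)^2 + (1-12)^2) = 13.6015

13.6015


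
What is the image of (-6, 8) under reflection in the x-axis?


Reflection across x-axis: (x, y) -> (x, -y)
(-6, 8) -> (-6, -8)

(-6, -8)


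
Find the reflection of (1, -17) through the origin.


Reflection through origin: (x, y) -> (-x, -y)
(1, -17) -> (-1, 17)

(-1, 17)


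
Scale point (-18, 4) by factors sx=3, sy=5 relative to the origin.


Scaling: (x*sx, y*sy) = (-18*3, 4*5) = (-54, 20)

(-54, 20)


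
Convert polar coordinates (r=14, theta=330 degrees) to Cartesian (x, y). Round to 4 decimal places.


x = 14 * cos(330) = 12.1244
y = 14 * sin(330) = -7

(12.1244, -7)


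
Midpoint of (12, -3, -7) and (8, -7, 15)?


Midpoint = ((12+8)/2, (-3+-7)/2, (-7+15)/2) = (10, -5, 4)

(10, -5, 4)


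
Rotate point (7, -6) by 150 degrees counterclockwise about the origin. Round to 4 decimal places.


x' = 7*cos(150) - -6*sin(150) = -3.0622
y' = 7*sin(150) + -6*cos(150) = 8.6962

(-3.0622, 8.6962)


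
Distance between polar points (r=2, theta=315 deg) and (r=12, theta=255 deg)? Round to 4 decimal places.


d = sqrt(r1^2 + r2^2 - 2*r1*r2*cos(t2-t1))
d = sqrt(2^2 + 12^2 - 2*2*12*cos(255-315)) = 11.1355

11.1355


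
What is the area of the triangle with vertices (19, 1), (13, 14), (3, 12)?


Area = |x1(y2-y3) + x2(y3-y1) + x3(y1-y2)| / 2
= |19*(14-12) + 13*(12-1) + 3*(1-14)| / 2
= 71

71


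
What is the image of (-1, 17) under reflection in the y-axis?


Reflection across y-axis: (x, y) -> (-x, y)
(-1, 17) -> (1, 17)

(1, 17)


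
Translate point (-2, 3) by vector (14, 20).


Translation: (x+dx, y+dy) = (-2+14, 3+20) = (12, 23)

(12, 23)


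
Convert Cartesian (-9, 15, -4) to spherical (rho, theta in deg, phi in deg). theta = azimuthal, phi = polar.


rho = sqrt((-9)^2 + 15^2 + (-4)^2) = 17.9444
theta = atan2(15, -9) = 120.9638 deg
phi = acos(-4/17.9444) = 102.8801 deg

rho = 17.9444, theta = 120.9638 deg, phi = 102.8801 deg


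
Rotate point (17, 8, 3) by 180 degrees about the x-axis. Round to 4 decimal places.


x' = 17
y' = 8*cos(180) - 3*sin(180) = -8
z' = 8*sin(180) + 3*cos(180) = -3

(17, -8, -3)


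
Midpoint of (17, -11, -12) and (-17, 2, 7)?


Midpoint = ((17+-17)/2, (-11+2)/2, (-12+7)/2) = (0, -4.5, -2.5)

(0, -4.5, -2.5)


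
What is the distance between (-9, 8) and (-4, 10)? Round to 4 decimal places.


d = sqrt((-4--9)^2 + (10-8)^2) = 5.3852

5.3852


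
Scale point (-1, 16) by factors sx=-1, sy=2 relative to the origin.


Scaling: (x*sx, y*sy) = (-1*-1, 16*2) = (1, 32)

(1, 32)


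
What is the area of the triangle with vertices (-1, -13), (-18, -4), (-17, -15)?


Area = |x1(y2-y3) + x2(y3-y1) + x3(y1-y2)| / 2
= |-1*(-4--15) + -18*(-15--13) + -17*(-13--4)| / 2
= 89

89


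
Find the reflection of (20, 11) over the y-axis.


Reflection across y-axis: (x, y) -> (-x, y)
(20, 11) -> (-20, 11)

(-20, 11)


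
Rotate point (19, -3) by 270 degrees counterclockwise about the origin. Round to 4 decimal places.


x' = 19*cos(270) - -3*sin(270) = -3
y' = 19*sin(270) + -3*cos(270) = -19

(-3, -19)


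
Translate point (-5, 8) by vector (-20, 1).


Translation: (x+dx, y+dy) = (-5+-20, 8+1) = (-25, 9)

(-25, 9)


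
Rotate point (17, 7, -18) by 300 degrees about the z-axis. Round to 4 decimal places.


x' = 17*cos(300) - 7*sin(300) = 14.5622
y' = 17*sin(300) + 7*cos(300) = -11.2224
z' = -18

(14.5622, -11.2224, -18)


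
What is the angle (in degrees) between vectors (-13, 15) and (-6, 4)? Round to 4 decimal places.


dot = -13*-6 + 15*4 = 138
|u| = 19.8494, |v| = 7.2111
cos(angle) = 0.9641
angle = 15.3955 degrees

15.3955 degrees


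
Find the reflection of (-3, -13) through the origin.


Reflection through origin: (x, y) -> (-x, -y)
(-3, -13) -> (3, 13)

(3, 13)


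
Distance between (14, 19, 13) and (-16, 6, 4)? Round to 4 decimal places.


d = sqrt((-16-14)^2 + (6-19)^2 + (4-13)^2) = 33.9116

33.9116


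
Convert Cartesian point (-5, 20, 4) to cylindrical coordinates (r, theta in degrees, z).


r = sqrt((-5)^2 + 20^2) = 20.6155
theta = atan2(20, -5) = 104.0362 deg
z = 4

r = 20.6155, theta = 104.0362 deg, z = 4


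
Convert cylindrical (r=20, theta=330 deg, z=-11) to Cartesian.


x = 20 * cos(330) = 17.3205
y = 20 * sin(330) = -10
z = -11

(17.3205, -10, -11)


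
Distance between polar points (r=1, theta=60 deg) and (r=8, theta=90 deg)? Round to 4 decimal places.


d = sqrt(r1^2 + r2^2 - 2*r1*r2*cos(t2-t1))
d = sqrt(1^2 + 8^2 - 2*1*8*cos(90-60)) = 7.1515

7.1515


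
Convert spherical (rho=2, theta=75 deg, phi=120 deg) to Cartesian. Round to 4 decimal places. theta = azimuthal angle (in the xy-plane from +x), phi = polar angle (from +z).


x = 2 * sin(120) * cos(75) = 0.4483
y = 2 * sin(120) * sin(75) = 1.673
z = 2 * cos(120) = -1

(0.4483, 1.673, -1)


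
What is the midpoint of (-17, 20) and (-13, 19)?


Midpoint = ((-17+-13)/2, (20+19)/2) = (-15, 19.5)

(-15, 19.5)


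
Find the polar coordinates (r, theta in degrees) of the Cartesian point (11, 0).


r = sqrt(11^2 + 0^2) = 11
theta = atan2(0, 11) = 0 degrees

r = 11, theta = 0 degrees


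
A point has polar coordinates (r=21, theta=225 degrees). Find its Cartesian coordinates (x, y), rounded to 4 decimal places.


x = 21 * cos(225) = -14.8492
y = 21 * sin(225) = -14.8492

(-14.8492, -14.8492)


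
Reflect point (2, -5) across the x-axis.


Reflection across x-axis: (x, y) -> (x, -y)
(2, -5) -> (2, 5)

(2, 5)


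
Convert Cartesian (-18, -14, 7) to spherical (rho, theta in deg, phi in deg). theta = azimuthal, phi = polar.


rho = sqrt((-18)^2 + (-14)^2 + 7^2) = 23.8537
theta = atan2(-14, -18) = 217.875 deg
phi = acos(7/23.8537) = 72.9351 deg

rho = 23.8537, theta = 217.875 deg, phi = 72.9351 deg


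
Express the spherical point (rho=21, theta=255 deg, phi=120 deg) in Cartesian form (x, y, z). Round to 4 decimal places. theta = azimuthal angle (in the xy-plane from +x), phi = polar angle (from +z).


x = 21 * sin(120) * cos(255) = -4.707
y = 21 * sin(120) * sin(255) = -17.5668
z = 21 * cos(120) = -10.5

(-4.707, -17.5668, -10.5)


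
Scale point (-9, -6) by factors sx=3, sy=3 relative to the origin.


Scaling: (x*sx, y*sy) = (-9*3, -6*3) = (-27, -18)

(-27, -18)


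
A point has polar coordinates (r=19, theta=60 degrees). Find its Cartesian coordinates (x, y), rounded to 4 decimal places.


x = 19 * cos(60) = 9.5
y = 19 * sin(60) = 16.4545

(9.5, 16.4545)


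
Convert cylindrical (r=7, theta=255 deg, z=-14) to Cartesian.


x = 7 * cos(255) = -1.8117
y = 7 * sin(255) = -6.7615
z = -14

(-1.8117, -6.7615, -14)


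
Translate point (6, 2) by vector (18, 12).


Translation: (x+dx, y+dy) = (6+18, 2+12) = (24, 14)

(24, 14)


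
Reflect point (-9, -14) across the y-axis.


Reflection across y-axis: (x, y) -> (-x, y)
(-9, -14) -> (9, -14)

(9, -14)


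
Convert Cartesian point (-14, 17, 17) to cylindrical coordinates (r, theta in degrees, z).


r = sqrt((-14)^2 + 17^2) = 22.0227
theta = atan2(17, -14) = 129.4725 deg
z = 17

r = 22.0227, theta = 129.4725 deg, z = 17


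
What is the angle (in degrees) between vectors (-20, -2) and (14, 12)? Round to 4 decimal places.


dot = -20*14 + -2*12 = -304
|u| = 20.0998, |v| = 18.4391
cos(angle) = -0.8202
angle = 145.1093 degrees

145.1093 degrees


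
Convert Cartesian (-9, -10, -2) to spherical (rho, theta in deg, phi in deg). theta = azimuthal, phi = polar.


rho = sqrt((-9)^2 + (-10)^2 + (-2)^2) = 13.6015
theta = atan2(-10, -9) = 228.0128 deg
phi = acos(-2/13.6015) = 98.4556 deg

rho = 13.6015, theta = 228.0128 deg, phi = 98.4556 deg


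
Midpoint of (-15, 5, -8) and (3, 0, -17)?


Midpoint = ((-15+3)/2, (5+0)/2, (-8+-17)/2) = (-6, 2.5, -12.5)

(-6, 2.5, -12.5)


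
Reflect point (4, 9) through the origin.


Reflection through origin: (x, y) -> (-x, -y)
(4, 9) -> (-4, -9)

(-4, -9)


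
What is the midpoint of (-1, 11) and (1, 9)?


Midpoint = ((-1+1)/2, (11+9)/2) = (0, 10)

(0, 10)


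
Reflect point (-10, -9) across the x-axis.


Reflection across x-axis: (x, y) -> (x, -y)
(-10, -9) -> (-10, 9)

(-10, 9)


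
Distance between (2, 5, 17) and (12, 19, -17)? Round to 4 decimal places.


d = sqrt((12-2)^2 + (19-5)^2 + (-17-17)^2) = 38.1051

38.1051


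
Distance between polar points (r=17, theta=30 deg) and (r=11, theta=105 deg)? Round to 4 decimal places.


d = sqrt(r1^2 + r2^2 - 2*r1*r2*cos(t2-t1))
d = sqrt(17^2 + 11^2 - 2*17*11*cos(105-30)) = 17.6975

17.6975


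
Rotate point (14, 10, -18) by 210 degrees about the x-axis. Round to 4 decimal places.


x' = 14
y' = 10*cos(210) - -18*sin(210) = -17.6603
z' = 10*sin(210) + -18*cos(210) = 10.5885

(14, -17.6603, 10.5885)


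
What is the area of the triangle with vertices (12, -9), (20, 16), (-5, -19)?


Area = |x1(y2-y3) + x2(y3-y1) + x3(y1-y2)| / 2
= |12*(16--19) + 20*(-19--9) + -5*(-9-16)| / 2
= 172.5

172.5


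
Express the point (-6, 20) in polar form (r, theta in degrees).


r = sqrt((-6)^2 + 20^2) = 20.8806
theta = atan2(20, -6) = 106.6992 degrees

r = 20.8806, theta = 106.6992 degrees


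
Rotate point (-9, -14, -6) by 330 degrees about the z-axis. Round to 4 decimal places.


x' = -9*cos(330) - -14*sin(330) = -14.7942
y' = -9*sin(330) + -14*cos(330) = -7.6244
z' = -6

(-14.7942, -7.6244, -6)


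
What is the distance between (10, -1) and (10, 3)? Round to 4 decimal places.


d = sqrt((10-10)^2 + (3--1)^2) = 4

4


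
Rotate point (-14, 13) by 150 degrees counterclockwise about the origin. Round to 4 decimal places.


x' = -14*cos(150) - 13*sin(150) = 5.6244
y' = -14*sin(150) + 13*cos(150) = -18.2583

(5.6244, -18.2583)


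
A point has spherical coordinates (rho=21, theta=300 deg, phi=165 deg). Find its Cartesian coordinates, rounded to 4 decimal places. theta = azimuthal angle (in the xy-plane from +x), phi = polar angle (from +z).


x = 21 * sin(165) * cos(300) = 2.7176
y = 21 * sin(165) * sin(300) = -4.707
z = 21 * cos(165) = -20.2844

(2.7176, -4.707, -20.2844)


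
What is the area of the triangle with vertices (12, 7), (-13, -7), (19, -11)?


Area = |x1(y2-y3) + x2(y3-y1) + x3(y1-y2)| / 2
= |12*(-7--11) + -13*(-11-7) + 19*(7--7)| / 2
= 274

274


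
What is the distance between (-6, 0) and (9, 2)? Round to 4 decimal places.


d = sqrt((9--6)^2 + (2-0)^2) = 15.1327

15.1327


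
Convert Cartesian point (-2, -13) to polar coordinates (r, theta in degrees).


r = sqrt((-2)^2 + (-13)^2) = 13.1529
theta = atan2(-13, -2) = 261.2538 degrees

r = 13.1529, theta = 261.2538 degrees


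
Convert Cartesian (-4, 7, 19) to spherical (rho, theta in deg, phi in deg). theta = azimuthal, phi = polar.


rho = sqrt((-4)^2 + 7^2 + 19^2) = 20.6398
theta = atan2(7, -4) = 119.7449 deg
phi = acos(19/20.6398) = 22.9929 deg

rho = 20.6398, theta = 119.7449 deg, phi = 22.9929 deg


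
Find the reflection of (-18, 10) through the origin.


Reflection through origin: (x, y) -> (-x, -y)
(-18, 10) -> (18, -10)

(18, -10)


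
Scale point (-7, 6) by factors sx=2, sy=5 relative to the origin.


Scaling: (x*sx, y*sy) = (-7*2, 6*5) = (-14, 30)

(-14, 30)


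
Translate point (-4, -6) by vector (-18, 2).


Translation: (x+dx, y+dy) = (-4+-18, -6+2) = (-22, -4)

(-22, -4)


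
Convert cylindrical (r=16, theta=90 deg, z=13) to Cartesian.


x = 16 * cos(90) = 0
y = 16 * sin(90) = 16
z = 13

(0, 16, 13)


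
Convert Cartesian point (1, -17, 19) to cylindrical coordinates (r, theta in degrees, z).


r = sqrt(1^2 + (-17)^2) = 17.0294
theta = atan2(-17, 1) = 273.3665 deg
z = 19

r = 17.0294, theta = 273.3665 deg, z = 19


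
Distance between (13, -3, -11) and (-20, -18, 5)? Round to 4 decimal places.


d = sqrt((-20-13)^2 + (-18--3)^2 + (5--11)^2) = 39.6232

39.6232


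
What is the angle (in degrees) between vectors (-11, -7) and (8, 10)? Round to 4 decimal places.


dot = -11*8 + -7*10 = -158
|u| = 13.0384, |v| = 12.8062
cos(angle) = -0.9463
angle = 161.131 degrees

161.131 degrees


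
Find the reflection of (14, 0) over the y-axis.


Reflection across y-axis: (x, y) -> (-x, y)
(14, 0) -> (-14, 0)

(-14, 0)


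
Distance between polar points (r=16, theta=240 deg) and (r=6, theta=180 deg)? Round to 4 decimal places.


d = sqrt(r1^2 + r2^2 - 2*r1*r2*cos(t2-t1))
d = sqrt(16^2 + 6^2 - 2*16*6*cos(180-240)) = 14

14


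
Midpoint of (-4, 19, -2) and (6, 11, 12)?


Midpoint = ((-4+6)/2, (19+11)/2, (-2+12)/2) = (1, 15, 5)

(1, 15, 5)


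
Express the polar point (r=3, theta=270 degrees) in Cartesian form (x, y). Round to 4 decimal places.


x = 3 * cos(270) = 0
y = 3 * sin(270) = -3

(0, -3)


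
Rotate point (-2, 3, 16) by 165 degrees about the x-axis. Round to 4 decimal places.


x' = -2
y' = 3*cos(165) - 16*sin(165) = -7.0389
z' = 3*sin(165) + 16*cos(165) = -14.6784

(-2, -7.0389, -14.6784)


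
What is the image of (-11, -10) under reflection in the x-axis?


Reflection across x-axis: (x, y) -> (x, -y)
(-11, -10) -> (-11, 10)

(-11, 10)


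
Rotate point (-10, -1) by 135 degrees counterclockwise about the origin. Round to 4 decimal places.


x' = -10*cos(135) - -1*sin(135) = 7.7782
y' = -10*sin(135) + -1*cos(135) = -6.364

(7.7782, -6.364)


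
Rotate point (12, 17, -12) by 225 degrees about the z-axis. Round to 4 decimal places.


x' = 12*cos(225) - 17*sin(225) = 3.5355
y' = 12*sin(225) + 17*cos(225) = -20.5061
z' = -12

(3.5355, -20.5061, -12)
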